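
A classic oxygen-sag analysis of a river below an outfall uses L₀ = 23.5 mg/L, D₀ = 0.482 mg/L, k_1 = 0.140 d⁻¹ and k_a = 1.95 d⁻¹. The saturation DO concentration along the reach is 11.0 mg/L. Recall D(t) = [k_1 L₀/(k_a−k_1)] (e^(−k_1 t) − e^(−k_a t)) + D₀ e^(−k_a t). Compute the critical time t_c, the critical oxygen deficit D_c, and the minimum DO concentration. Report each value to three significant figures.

t_c ≈ 1.28 d; D_c ≈ 1.41 mg/L; min DO ≈ 9.59 mg/L

With k_a/k_1 = 13.93 and 1 − D₀(k_a−k_1)/(k_1 L₀) = 0.7348,
t_c = ln(13.93 × 0.7348) / (1.95 − 0.140) = ln(10.24) / 1.810 = 2.326/1.810 = 1.285 d.
L(t_c) = L₀ e^(−k_1 t_c) = 23.5 × 0.8354 = 19.63 mg/L, and at the critical point k_a D_c = k_1 L, so D_c = (0.140/1.95) × 19.63 = 1.409 mg/L.
Minimum DO = C_s − D_c = 11.0 − 1.409 = 9.591 mg/L.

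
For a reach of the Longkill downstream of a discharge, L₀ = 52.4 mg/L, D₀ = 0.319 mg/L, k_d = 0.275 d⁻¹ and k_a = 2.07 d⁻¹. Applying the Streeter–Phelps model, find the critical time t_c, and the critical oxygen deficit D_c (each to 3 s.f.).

With k_a/k_d = 7.527 and 1 − D₀(k_a−k_d)/(k_d L₀) = 0.9603,
t_c = ln(7.527 × 0.9603) / (2.07 − 0.275) = ln(7.228) / 1.795 = 1.978/1.795 = 1.102 d.
L(t_c) = L₀ e^(−k_d t_c) = 52.4 × 0.7386 = 38.70 mg/L, and at the critical point k_a D_c = k_d L, so D_c = (0.275/2.07) × 38.70 = 5.141 mg/L.

t_c ≈ 1.10 d; D_c ≈ 5.14 mg/L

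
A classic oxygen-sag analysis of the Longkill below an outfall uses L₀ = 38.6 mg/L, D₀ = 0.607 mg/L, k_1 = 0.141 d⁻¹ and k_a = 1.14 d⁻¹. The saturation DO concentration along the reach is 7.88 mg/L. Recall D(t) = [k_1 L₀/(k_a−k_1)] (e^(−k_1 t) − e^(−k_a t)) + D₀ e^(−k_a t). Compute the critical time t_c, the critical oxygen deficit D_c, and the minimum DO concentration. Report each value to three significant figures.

t_c = [1/(k_a−k_1)] ln[(k_a/k_1)(1 − D₀(k_a−k_1)/(k_1 L₀))]
= [1/(1.14−0.141)] ln[(1.14/0.141)(1 − 0.607×0.9990/(0.141×38.6))]
= (1/0.9990) ln[8.085 × 0.8886] = 1.001 × ln(7.184) = 1.001 × 1.972 = 1.974 d.
D_c = (k_1/k_a) L₀ e^(−k_1 t_c) = (0.141/1.14) × 38.6 × e^(−0.141×1.974) = 0.1237 × 38.6 × 0.7571 = 3.614 mg/L.
Minimum DO = C_s − D_c = 7.88 − 3.614 = 4.266 mg/L.

t_c ≈ 1.97 d; D_c ≈ 3.61 mg/L; min DO ≈ 4.27 mg/L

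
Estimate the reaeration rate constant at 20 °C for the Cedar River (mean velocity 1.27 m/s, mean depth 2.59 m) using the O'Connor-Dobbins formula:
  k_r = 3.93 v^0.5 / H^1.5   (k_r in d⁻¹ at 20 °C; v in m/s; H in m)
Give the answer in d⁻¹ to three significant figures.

k_r = 3.93 × 1.27^0.5 / 2.59^1.5 = 3.93 × 1.127 / 4.168 = 1.063 d⁻¹.

k_r ≈ 1.06 d⁻¹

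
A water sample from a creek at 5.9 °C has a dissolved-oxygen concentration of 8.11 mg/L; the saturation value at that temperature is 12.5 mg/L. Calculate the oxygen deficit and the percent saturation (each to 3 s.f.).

D ≈ 4.39 mg/L; 64.9 % saturation

D = C_s − C = 12.5 − 8.11 = 4.39 mg/L.
% saturation = 8.11/12.5 × 100 = 64.9 %.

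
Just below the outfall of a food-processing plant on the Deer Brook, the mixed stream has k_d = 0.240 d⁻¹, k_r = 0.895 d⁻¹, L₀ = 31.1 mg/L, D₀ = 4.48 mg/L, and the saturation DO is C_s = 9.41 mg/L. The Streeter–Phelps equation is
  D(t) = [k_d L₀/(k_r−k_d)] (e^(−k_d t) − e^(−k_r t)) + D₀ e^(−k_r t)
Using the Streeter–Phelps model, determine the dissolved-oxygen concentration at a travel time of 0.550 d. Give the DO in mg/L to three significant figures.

DO ≈ 3.65 mg/L

k_d L₀/(k_r−k_d) = 0.240×31.1/(0.895−0.240) = 7.464/0.6550 = 11.40 mg/L.
e^(−k_d t) = e^(−0.240×0.5500) = 0.8763; e^(−k_r t) = e^(−0.895×0.5500) = 0.6112.
D = 11.40 × (0.8763 − 0.6112) + 4.48 × 0.6112 = 3.021 + 2.738 = 5.759 mg/L.
DO = C_s − D = 9.41 − 5.759 = 3.651 mg/L.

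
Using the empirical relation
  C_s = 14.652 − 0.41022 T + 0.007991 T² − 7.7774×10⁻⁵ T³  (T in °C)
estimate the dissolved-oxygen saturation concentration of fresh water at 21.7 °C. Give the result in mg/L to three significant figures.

C_s = 14.652 − 0.41022×21.7 + 0.007991×21.7² − 7.7774×10⁻⁵×21.7³ = 8.718 mg/L.

C_s ≈ 8.72 mg/L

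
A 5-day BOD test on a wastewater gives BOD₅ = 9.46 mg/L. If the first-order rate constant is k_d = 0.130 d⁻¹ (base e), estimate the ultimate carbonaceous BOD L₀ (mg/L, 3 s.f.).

BOD₅ = L₀(1 − e^(−5k_d)) ⇒ L₀ = BOD₅ / (1 − e^(−5×0.130))
= 9.46 / (1 − 0.5220) = 9.46 / 0.4780 = 19.79 mg/L.

L₀ ≈ 19.8 mg/L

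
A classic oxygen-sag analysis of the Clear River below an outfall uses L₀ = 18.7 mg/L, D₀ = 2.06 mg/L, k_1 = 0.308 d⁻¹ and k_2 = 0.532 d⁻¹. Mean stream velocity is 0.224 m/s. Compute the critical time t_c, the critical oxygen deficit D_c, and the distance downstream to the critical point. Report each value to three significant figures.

t_c ≈ 2.07 d; D_c ≈ 5.73 mg/L; x_c ≈ 40.0 km

With k_2/k_1 = 1.727 and 1 − D₀(k_2−k_1)/(k_1 L₀) = 0.9199,
t_c = ln(1.727 × 0.9199) / (0.532 − 0.308) = ln(1.589) / 0.2240 = 0.4630/0.2240 = 2.067 d.
L(t_c) = L₀ e^(−k_1 t_c) = 18.7 × 0.5290 = 9.893 mg/L, and at the critical point k_2 D_c = k_1 L, so D_c = (0.308/0.532) × 9.893 = 5.728 mg/L.
x_c = v t_c = 0.224 m/s × 2.067 d × 86400 s/d = 40010 m ≈ 40.0 km.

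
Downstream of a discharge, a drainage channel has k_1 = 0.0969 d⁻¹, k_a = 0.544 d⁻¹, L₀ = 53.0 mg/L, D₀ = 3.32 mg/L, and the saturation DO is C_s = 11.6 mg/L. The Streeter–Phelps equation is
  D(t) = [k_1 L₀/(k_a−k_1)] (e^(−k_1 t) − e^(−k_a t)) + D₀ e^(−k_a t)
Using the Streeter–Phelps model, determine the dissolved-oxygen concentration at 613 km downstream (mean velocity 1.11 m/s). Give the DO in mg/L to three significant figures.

DO ≈ 5.67 mg/L

Travel time t = x/v = 613 km / (1.11 m/s) = 613000 m / 1.11 m/s = 552300 s = 6.392 d.
k_1 L₀/(k_a−k_1) = 0.0969×53.0/(0.544−0.0969) = 5.136/0.4471 = 11.49 mg/L.
e^(−k_1 t) = e^(−0.0969×6.392) = 0.5383; e^(−k_a t) = e^(−0.544×6.392) = 0.03090.
D = 11.49 × (0.5383 − 0.03090) + 3.32 × 0.03090 = 5.828 + 0.1026 = 5.931 mg/L.
DO = C_s − D = 11.6 − 5.931 = 5.669 mg/L.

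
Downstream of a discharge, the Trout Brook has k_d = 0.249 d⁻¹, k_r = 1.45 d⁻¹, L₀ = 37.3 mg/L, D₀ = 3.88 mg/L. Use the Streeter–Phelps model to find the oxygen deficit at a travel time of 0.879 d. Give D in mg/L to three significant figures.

D ≈ 5.14 mg/L

k_d L₀/(k_r−k_d) = 0.249×37.3/(1.45−0.249) = 9.288/1.201 = 7.733 mg/L.
e^(−k_d t) = e^(−0.249×0.8790) = 0.8034; e^(−k_r t) = e^(−1.45×0.8790) = 0.2796.
D = 7.733 × (0.8034 − 0.2796) + 3.88 × 0.2796 = 4.051 + 1.085 = 5.136 mg/L.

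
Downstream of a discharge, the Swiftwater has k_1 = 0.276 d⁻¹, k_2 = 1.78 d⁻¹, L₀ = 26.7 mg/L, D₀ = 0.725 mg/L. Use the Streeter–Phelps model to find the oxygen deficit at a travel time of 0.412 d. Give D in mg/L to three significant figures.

k_1 L₀/(k_2−k_1) = 0.276×26.7/(1.78−0.276) = 7.369/1.504 = 4.900 mg/L.
e^(−k_1 t) = e^(−0.276×0.4120) = 0.8925; e^(−k_2 t) = e^(−1.78×0.4120) = 0.4803.
D = 4.900 × (0.8925 − 0.4803) + 0.725 × 0.4803 = 2.020 + 0.3482 = 2.368 mg/L.

D ≈ 2.37 mg/L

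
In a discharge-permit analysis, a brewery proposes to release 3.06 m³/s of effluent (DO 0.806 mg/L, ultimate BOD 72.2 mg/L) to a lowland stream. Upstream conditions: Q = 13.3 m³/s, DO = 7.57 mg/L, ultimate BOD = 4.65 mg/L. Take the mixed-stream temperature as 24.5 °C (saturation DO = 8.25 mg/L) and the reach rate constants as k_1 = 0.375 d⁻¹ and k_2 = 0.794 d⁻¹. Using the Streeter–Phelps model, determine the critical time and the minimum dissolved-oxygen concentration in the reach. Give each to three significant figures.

Mixed DO = (13.3×7.57 + 3.06×0.806)/(13.3+3.06) = 103.1/16.36 = 6.305 mg/L.
Mixed L₀ = (13.3×4.65 + 3.06×72.2)/(16.36) = 282.8/16.36 = 17.28 mg/L.
Initial deficit D₀ = C_s − DO₀ = 8.25 − 6.305 = 1.945 mg/L.
t_c = (1/0.4190) ln[(0.794/0.375)(1 − 1.945×0.4190/(0.375×17.28))] = 2.387 × ln(1.851) = 1.470 d.
D_c = (0.375/0.794) × 17.28 × e^(−0.375×1.470) = 0.4723 × 17.28 × 0.5763 = 4.705 mg/L.
Minimum DO = 8.25 − 4.705 = 3.545 mg/L.

t_c ≈ 1.47 d; minimum DO ≈ 3.55 mg/L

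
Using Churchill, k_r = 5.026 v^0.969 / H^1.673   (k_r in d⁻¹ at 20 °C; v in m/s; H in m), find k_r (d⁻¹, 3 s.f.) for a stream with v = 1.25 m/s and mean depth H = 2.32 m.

k_r = 5.026 × 1.25^0.969 / 2.32^1.673 = 5.026 × 1.241 / 4.088 = 1.526 d⁻¹.

k_r ≈ 1.53 d⁻¹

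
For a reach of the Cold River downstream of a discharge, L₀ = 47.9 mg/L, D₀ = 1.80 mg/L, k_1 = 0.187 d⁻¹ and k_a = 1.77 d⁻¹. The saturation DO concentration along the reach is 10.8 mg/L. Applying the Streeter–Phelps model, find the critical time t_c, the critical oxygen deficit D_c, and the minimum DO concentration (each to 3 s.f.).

With k_a/k_1 = 9.465 and 1 − D₀(k_a−k_1)/(k_1 L₀) = 0.6819,
t_c = ln(9.465 × 0.6819) / (1.77 − 0.187) = ln(6.454) / 1.583 = 1.865/1.583 = 1.178 d.
L(t_c) = L₀ e^(−k_1 t_c) = 47.9 × 0.8023 = 38.43 mg/L, and at the critical point k_a D_c = k_1 L, so D_c = (0.187/1.77) × 38.43 = 4.060 mg/L.
Minimum DO = C_s − D_c = 10.8 − 4.060 = 6.740 mg/L.

t_c ≈ 1.18 d; D_c ≈ 4.06 mg/L; min DO ≈ 6.74 mg/L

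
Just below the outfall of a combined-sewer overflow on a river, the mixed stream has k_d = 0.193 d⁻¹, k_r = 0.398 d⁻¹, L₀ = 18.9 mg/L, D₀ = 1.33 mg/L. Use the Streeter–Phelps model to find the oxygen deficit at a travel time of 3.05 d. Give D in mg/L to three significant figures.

k_d L₀/(k_r−k_d) = 0.193×18.9/(0.398−0.193) = 3.648/0.2050 = 17.79 mg/L.
e^(−k_d t) = e^(−0.193×3.050) = 0.5551; e^(−k_r t) = e^(−0.398×3.050) = 0.2970.
D = 17.79 × (0.5551 − 0.2970) + 1.33 × 0.2970 = 4.591 + 0.3951 = 4.987 mg/L.

D ≈ 4.99 mg/L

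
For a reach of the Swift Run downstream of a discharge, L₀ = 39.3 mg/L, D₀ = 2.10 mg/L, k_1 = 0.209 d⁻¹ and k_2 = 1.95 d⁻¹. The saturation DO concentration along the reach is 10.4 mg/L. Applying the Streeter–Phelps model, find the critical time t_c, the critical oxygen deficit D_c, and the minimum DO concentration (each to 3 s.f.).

t_c ≈ 0.944 d; D_c ≈ 3.46 mg/L; min DO ≈ 6.94 mg/L

t_c = [1/(k_2−k_1)] ln[(k_2/k_1)(1 − D₀(k_2−k_1)/(k_1 L₀))]
= [1/(1.95−0.209)] ln[(1.95/0.209)(1 − 2.10×1.741/(0.209×39.3))]
= (1/1.741) ln[9.330 × 0.5549] = 0.5744 × ln(5.177) = 0.5744 × 1.644 = 0.9444 d.
L(t_c) = L₀ e^(−k_1 t_c) = 39.3 × 0.8209 = 32.26 mg/L, and at the critical point k_2 D_c = k_1 L, so D_c = (0.209/1.95) × 32.26 = 3.458 mg/L.
Minimum DO = C_s − D_c = 10.4 − 3.458 = 6.942 mg/L.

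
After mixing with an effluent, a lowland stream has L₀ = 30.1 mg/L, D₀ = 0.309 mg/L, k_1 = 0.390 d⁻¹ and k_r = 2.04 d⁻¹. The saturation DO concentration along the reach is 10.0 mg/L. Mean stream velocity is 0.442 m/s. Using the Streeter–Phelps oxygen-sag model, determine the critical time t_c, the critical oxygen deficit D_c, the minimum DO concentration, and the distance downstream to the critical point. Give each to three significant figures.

With k_r/k_1 = 5.231 and 1 − D₀(k_r−k_1)/(k_1 L₀) = 0.9566,
t_c = ln(5.231 × 0.9566) / (2.04 − 0.390) = ln(5.004) / 1.650 = 1.610/1.650 = 0.9759 d.
D_c = (k_1/k_r) L₀ e^(−k_1 t_c) = (0.390/2.04) × 30.1 × e^(−0.390×0.9759) = 0.1912 × 30.1 × 0.6835 = 3.933 mg/L.
Minimum DO = C_s − D_c = 10.0 − 3.933 = 6.067 mg/L.
x_c = v t_c = 0.442 m/s × 0.9759 d × 86400 s/d = 37270 m ≈ 37.3 km.

t_c ≈ 0.976 d; D_c ≈ 3.93 mg/L; min DO ≈ 6.07 mg/L; x_c ≈ 37.3 km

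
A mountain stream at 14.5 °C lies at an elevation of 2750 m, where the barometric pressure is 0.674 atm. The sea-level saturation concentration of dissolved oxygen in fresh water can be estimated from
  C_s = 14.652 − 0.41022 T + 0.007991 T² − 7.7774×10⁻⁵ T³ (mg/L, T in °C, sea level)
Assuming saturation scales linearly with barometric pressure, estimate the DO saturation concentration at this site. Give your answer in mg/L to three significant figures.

At sea level: C_s = 14.652 − 0.41022×14.5 + 0.007991×14.5² − 7.7774×10⁻⁵×14.5³ = 10.15 mg/L.
Pressure correction: C_s' = 10.15 × 0.674 = 6.839 mg/L.

C_s ≈ 6.84 mg/L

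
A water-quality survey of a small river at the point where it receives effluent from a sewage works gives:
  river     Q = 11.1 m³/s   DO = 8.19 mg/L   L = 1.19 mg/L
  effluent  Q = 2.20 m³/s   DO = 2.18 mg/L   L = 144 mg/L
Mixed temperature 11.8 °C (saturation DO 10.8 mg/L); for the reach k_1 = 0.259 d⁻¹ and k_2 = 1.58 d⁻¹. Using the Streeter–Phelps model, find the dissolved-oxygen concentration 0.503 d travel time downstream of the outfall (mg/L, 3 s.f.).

Mixed DO = (11.1×8.19 + 2.20×2.18)/(11.1+2.20) = 95.70/13.30 = 7.196 mg/L.
Mixed L₀ = (11.1×1.19 + 2.20×144)/(13.30) = 330.0/13.30 = 24.81 mg/L.
Initial deficit D₀ = C_s − DO₀ = 10.8 − 7.196 = 3.604 mg/L.
D(0.503) = [0.259×24.81/(1.58−0.259)](e^(−0.259×0.503) − e^(−1.58×0.503)) + 3.604 e^(−1.58×0.503)
= 4.865 × (0.8779 − 0.4517) + 3.604 × 0.4517 = 3.701 mg/L.
DO = 10.8 − 3.701 = 7.099 mg/L.

DO ≈ 7.10 mg/L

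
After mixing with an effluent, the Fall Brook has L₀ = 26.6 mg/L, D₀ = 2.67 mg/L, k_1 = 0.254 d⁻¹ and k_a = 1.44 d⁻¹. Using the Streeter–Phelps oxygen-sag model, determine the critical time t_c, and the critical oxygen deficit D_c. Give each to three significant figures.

t_c ≈ 0.930 d; D_c ≈ 3.71 mg/L

With k_a/k_1 = 5.669 and 1 − D₀(k_a−k_1)/(k_1 L₀) = 0.5313,
t_c = ln(5.669 × 0.5313) / (1.44 − 0.254) = ln(3.012) / 1.186 = 1.103/1.186 = 0.9297 d.
L(t_c) = L₀ e^(−k_1 t_c) = 26.6 × 0.7897 = 21.00 mg/L, and at the critical point k_a D_c = k_1 L, so D_c = (0.254/1.44) × 21.00 = 3.705 mg/L.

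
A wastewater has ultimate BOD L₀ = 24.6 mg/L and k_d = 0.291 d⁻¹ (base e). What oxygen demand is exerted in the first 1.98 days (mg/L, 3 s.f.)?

y ≈ 10.8 mg/L

y_t = L₀(1 − e^(−k_d t)) = 24.6 × (1 − e^(−0.291×1.98))
= 24.6 × (1 − 0.5620) = 24.6 × 0.4380 = 10.77 mg/L.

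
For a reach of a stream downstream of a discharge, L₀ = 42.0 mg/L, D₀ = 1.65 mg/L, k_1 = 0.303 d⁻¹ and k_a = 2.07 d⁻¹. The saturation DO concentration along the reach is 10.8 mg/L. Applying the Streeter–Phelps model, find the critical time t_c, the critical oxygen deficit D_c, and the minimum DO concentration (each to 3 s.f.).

t_c ≈ 0.940 d; D_c ≈ 4.62 mg/L; min DO ≈ 6.18 mg/L

t_c = [1/(k_a−k_1)] ln[(k_a/k_1)(1 − D₀(k_a−k_1)/(k_1 L₀))]
= [1/(2.07−0.303)] ln[(2.07/0.303)(1 − 1.65×1.767/(0.303×42.0))]
= (1/1.767) ln[6.832 × 0.7709] = 0.5659 × ln(5.267) = 0.5659 × 1.661 = 0.9402 d.
L(t_c) = L₀ e^(−k_1 t_c) = 42.0 × 0.7521 = 31.59 mg/L, and at the critical point k_a D_c = k_1 L, so D_c = (0.303/2.07) × 31.59 = 4.624 mg/L.
Minimum DO = C_s − D_c = 10.8 − 4.624 = 6.176 mg/L.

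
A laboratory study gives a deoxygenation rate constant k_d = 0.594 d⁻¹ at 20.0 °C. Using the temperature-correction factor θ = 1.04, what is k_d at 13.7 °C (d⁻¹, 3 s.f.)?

k_d ≈ 0.464 d⁻¹

k_d(T₂) = k_d(T₁) · θ^(T₂−T₁) = 0.594 × 1.04^(13.7−20.0)
= 0.594 × 1.04^-6.30 = 0.594 × 0.7811 = 0.4640 d⁻¹.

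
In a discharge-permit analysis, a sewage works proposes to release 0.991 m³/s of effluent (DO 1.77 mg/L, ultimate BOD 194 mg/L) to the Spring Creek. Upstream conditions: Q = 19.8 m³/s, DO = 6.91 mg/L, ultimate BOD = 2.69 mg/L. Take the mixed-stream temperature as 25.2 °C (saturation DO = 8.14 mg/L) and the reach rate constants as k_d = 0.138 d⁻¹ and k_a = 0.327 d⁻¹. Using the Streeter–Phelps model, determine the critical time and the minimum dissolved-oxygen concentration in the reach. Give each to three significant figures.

Mixed DO = (19.8×6.91 + 0.991×1.77)/(19.8+0.991) = 138.6/20.79 = 6.665 mg/L.
Mixed L₀ = (19.8×2.69 + 0.991×194)/(20.79) = 245.5/20.79 = 11.81 mg/L.
Initial deficit D₀ = C_s − DO₀ = 8.14 − 6.665 = 1.475 mg/L.
t_c = (1/0.1890) ln[(0.327/0.138)(1 − 1.475×0.1890/(0.138×11.81))] = 5.291 × ln(1.964) = 3.572 d.
D_c = (0.138/0.327) × 11.81 × e^(−0.138×3.572) = 0.4220 × 11.81 × 0.6108 = 3.044 mg/L.
Minimum DO = 8.14 − 3.044 = 5.096 mg/L.

t_c ≈ 3.57 d; minimum DO ≈ 5.10 mg/L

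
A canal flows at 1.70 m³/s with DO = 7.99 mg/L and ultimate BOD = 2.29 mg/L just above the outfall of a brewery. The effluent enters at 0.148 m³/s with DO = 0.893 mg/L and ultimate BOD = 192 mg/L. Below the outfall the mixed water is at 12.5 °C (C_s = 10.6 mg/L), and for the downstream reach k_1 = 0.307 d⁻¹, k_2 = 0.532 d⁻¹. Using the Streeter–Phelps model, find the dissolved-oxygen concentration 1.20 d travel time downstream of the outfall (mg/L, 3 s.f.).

DO ≈ 5.02 mg/L

Mixed DO = (1.70×7.99 + 0.148×0.893)/(1.70+0.148) = 13.72/1.848 = 7.422 mg/L.
Mixed L₀ = (1.70×2.29 + 0.148×192)/(1.848) = 32.31/1.848 = 17.48 mg/L.
Initial deficit D₀ = C_s − DO₀ = 10.6 − 7.422 = 3.178 mg/L.
D(1.20) = [0.307×17.48/(0.532−0.307)](e^(−0.307×1.20) − e^(−0.532×1.20)) + 3.178 e^(−0.532×1.20)
= 23.85 × (0.6918 − 0.5281) + 3.178 × 0.5281 = 5.584 mg/L.
DO = 10.6 − 5.584 = 5.016 mg/L.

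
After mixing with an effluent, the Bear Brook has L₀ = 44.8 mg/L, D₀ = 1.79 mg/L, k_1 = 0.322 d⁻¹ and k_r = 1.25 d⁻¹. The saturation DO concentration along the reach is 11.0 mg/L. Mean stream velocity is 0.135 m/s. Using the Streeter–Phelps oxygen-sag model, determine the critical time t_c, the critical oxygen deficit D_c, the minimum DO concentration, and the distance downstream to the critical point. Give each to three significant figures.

t_c ≈ 1.33 d; D_c ≈ 7.52 mg/L; min DO ≈ 3.48 mg/L; x_c ≈ 15.5 km

With k_r/k_1 = 3.882 and 1 − D₀(k_r−k_1)/(k_1 L₀) = 0.8848,
t_c = ln(3.882 × 0.8848) / (1.25 − 0.322) = ln(3.435) / 0.9280 = 1.234/0.9280 = 1.330 d.
L(t_c) = L₀ e^(−k_1 t_c) = 44.8 × 0.6517 = 29.20 mg/L, and at the critical point k_r D_c = k_1 L, so D_c = (0.322/1.25) × 29.20 = 7.521 mg/L.
Minimum DO = C_s − D_c = 11.0 − 7.521 = 3.479 mg/L.
x_c = v t_c = 0.135 m/s × 1.330 d × 86400 s/d = 15510 m ≈ 15.5 km.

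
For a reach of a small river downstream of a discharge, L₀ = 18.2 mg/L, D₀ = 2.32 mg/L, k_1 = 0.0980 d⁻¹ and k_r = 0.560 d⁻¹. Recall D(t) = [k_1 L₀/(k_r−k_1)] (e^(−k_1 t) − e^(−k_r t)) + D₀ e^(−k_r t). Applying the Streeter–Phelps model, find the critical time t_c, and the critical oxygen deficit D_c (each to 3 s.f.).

With k_r/k_1 = 5.714 and 1 − D₀(k_r−k_1)/(k_1 L₀) = 0.3991,
t_c = ln(5.714 × 0.3991) / (0.560 − 0.0980) = ln(2.280) / 0.4620 = 0.8243/0.4620 = 1.784 d.
D_c = (k_1/k_r) L₀ e^(−k_1 t_c) = (0.0980/0.560) × 18.2 × e^(−0.0980×1.784) = 0.1750 × 18.2 × 0.8396 = 2.674 mg/L.

t_c ≈ 1.78 d; D_c ≈ 2.67 mg/L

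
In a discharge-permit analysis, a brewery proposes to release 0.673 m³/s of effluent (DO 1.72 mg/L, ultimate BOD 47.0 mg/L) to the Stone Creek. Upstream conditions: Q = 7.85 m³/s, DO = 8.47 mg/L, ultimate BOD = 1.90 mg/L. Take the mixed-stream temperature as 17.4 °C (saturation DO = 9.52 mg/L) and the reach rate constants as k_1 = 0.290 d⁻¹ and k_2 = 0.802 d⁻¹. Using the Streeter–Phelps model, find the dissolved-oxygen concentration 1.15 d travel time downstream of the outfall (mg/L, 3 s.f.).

DO ≈ 7.90 mg/L

Mixed DO = (7.85×8.47 + 0.673×1.72)/(7.85+0.673) = 67.65/8.523 = 7.937 mg/L.
Mixed L₀ = (7.85×1.90 + 0.673×47.0)/(8.523) = 46.55/8.523 = 5.461 mg/L.
Initial deficit D₀ = C_s − DO₀ = 9.52 − 7.937 = 1.583 mg/L.
D(1.15) = [0.290×5.461/(0.802−0.290)](e^(−0.290×1.15) − e^(−0.802×1.15)) + 1.583 e^(−0.802×1.15)
= 3.093 × (0.7164 − 0.3976) + 1.583 × 0.3976 = 1.616 mg/L.
DO = 9.52 − 1.616 = 7.904 mg/L.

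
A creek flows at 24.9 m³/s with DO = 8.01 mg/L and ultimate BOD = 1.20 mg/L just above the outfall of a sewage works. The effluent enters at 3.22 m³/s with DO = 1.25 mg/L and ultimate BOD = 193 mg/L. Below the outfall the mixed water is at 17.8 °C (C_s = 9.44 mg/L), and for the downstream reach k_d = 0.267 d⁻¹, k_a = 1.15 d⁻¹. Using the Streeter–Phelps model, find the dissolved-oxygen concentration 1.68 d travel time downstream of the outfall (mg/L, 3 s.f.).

Mixed DO = (24.9×8.01 + 3.22×1.25)/(24.9+3.22) = 203.5/28.12 = 7.236 mg/L.
Mixed L₀ = (24.9×1.20 + 3.22×193)/(28.12) = 651.3/28.12 = 23.16 mg/L.
Initial deficit D₀ = C_s − DO₀ = 9.44 − 7.236 = 2.204 mg/L.
D(1.68) = [0.267×23.16/(1.15−0.267)](e^(−0.267×1.68) − e^(−1.15×1.68)) + 2.204 e^(−1.15×1.68)
= 7.004 × (0.6385 − 0.1449) + 2.204 × 0.1449 = 3.777 mg/L.
DO = 9.44 − 3.777 = 5.663 mg/L.

DO ≈ 5.66 mg/L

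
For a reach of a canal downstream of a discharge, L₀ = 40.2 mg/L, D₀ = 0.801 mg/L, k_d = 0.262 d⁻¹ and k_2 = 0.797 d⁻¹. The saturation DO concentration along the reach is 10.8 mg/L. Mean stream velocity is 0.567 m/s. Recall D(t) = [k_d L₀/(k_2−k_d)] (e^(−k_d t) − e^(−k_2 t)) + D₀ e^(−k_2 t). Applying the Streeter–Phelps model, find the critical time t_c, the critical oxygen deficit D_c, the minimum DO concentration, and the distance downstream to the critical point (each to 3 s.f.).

t_c ≈ 2.00 d; D_c ≈ 7.82 mg/L; min DO ≈ 2.98 mg/L; x_c ≈ 98.1 km

t_c = [1/(k_2−k_d)] ln[(k_2/k_d)(1 − D₀(k_2−k_d)/(k_d L₀))]
= [1/(0.797−0.262)] ln[(0.797/0.262)(1 − 0.801×0.5350/(0.262×40.2))]
= (1/0.5350) ln[3.042 × 0.9593] = 1.869 × ln(2.918) = 1.869 × 1.071 = 2.002 d.
D_c = (k_d/k_2) L₀ e^(−k_d t_c) = (0.262/0.797) × 40.2 × e^(−0.262×2.002) = 0.3287 × 40.2 × 0.5919 = 7.822 mg/L.
Minimum DO = C_s − D_c = 10.8 − 7.822 = 2.978 mg/L.
x_c = v t_c = 0.567 m/s × 2.002 d × 86400 s/d = 98070 m ≈ 98.1 km.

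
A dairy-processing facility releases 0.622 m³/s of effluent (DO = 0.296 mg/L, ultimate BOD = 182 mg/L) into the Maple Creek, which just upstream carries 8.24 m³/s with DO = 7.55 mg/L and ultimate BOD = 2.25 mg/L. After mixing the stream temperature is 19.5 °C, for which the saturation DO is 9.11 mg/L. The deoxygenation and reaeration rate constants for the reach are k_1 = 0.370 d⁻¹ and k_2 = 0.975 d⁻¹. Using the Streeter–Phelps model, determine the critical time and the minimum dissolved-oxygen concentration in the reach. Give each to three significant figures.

t_c ≈ 1.17 d; minimum DO ≈ 5.46 mg/L

Mixed DO = (8.24×7.55 + 0.622×0.296)/(8.24+0.622) = 62.40/8.862 = 7.041 mg/L.
Mixed L₀ = (8.24×2.25 + 0.622×182)/(8.862) = 131.7/8.862 = 14.87 mg/L.
Initial deficit D₀ = C_s − DO₀ = 9.11 − 7.041 = 2.069 mg/L.
t_c = (1/0.6050) ln[(0.975/0.370)(1 − 2.069×0.6050/(0.370×14.87))] = 1.653 × ln(2.035) = 1.175 d.
D_c = (0.370/0.975) × 14.87 × e^(−0.370×1.175) = 0.3795 × 14.87 × 0.6475 = 3.653 mg/L.
Minimum DO = 9.11 − 3.653 = 5.457 mg/L.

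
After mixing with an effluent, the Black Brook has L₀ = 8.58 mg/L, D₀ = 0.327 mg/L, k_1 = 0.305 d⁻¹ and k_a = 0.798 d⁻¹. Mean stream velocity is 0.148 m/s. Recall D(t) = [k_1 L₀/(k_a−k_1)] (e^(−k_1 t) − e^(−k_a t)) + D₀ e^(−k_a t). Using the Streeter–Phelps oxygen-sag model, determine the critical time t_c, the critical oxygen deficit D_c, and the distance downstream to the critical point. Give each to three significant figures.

At the critical point dD/dt = 0, so k_1 L₀ e^(−k_1 t) = k_a D. Substituting D(t) from the Streeter–Phelps equation and solving for t gives
t_c = ln[(k_a/k_1)(1 − D₀(k_a−k_1)/(k_1 L₀))] / (k_a−k_1).
Here k_a−k_1 = 0.4930 d⁻¹ and 1 − D₀(k_a−k_1)/(k_1 L₀) = 1 − 0.327×0.4930/(0.305×8.58) = 0.9384, so
t_c = ln(2.616 × 0.9384) / 0.4930 = 0.8982 / 0.4930 = 1.822 d.
D_c = (k_1/k_a) L₀ e^(−k_1 t_c) = (0.305/0.798) × 8.58 × e^(−0.305×1.822) = 0.3822 × 8.58 × 0.5737 = 1.881 mg/L.
x_c = v t_c = 0.148 m/s × 1.822 d × 86400 s/d = 23300 m ≈ 23.3 km.

t_c ≈ 1.82 d; D_c ≈ 1.88 mg/L; x_c ≈ 23.3 km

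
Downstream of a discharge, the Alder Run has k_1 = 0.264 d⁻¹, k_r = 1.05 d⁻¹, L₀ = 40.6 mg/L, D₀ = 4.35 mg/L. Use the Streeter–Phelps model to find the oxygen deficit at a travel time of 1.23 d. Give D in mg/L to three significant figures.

D ≈ 7.30 mg/L

k_1 L₀/(k_r−k_1) = 0.264×40.6/(1.05−0.264) = 10.72/0.7860 = 13.64 mg/L.
e^(−k_1 t) = e^(−0.264×1.230) = 0.7227; e^(−k_r t) = e^(−1.05×1.230) = 0.2749.
D = 13.64 × (0.7227 − 0.2749) + 4.35 × 0.2749 = 6.107 + 1.196 = 7.303 mg/L.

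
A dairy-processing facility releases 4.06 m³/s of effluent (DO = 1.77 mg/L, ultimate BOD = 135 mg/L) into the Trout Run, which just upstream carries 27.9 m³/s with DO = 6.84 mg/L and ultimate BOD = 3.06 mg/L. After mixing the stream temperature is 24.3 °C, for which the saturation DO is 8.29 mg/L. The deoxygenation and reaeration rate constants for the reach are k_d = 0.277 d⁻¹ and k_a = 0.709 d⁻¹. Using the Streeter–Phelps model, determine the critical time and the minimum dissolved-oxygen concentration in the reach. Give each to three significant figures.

Mixed DO = (27.9×6.84 + 4.06×1.77)/(27.9+4.06) = 198.0/31.96 = 6.196 mg/L.
Mixed L₀ = (27.9×3.06 + 4.06×135)/(31.96) = 633.5/31.96 = 19.82 mg/L.
Initial deficit D₀ = C_s − DO₀ = 8.29 − 6.196 = 2.094 mg/L.
t_c = (1/0.4320) ln[(0.709/0.277)(1 − 2.094×0.4320/(0.277×19.82))] = 2.315 × ln(2.138) = 1.759 d.
D_c = (0.277/0.709) × 19.82 × e^(−0.277×1.759) = 0.3907 × 19.82 × 0.6144 = 4.757 mg/L.
Minimum DO = 8.29 − 4.757 = 3.533 mg/L.

t_c ≈ 1.76 d; minimum DO ≈ 3.53 mg/L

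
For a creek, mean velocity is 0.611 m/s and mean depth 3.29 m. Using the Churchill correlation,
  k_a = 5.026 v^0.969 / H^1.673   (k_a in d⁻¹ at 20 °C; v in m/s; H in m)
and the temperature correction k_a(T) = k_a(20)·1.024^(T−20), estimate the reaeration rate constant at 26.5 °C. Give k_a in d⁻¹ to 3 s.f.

k_a(20) = 5.026 × 0.611^0.969 / 3.29^1.673 = 5.026 × 0.6204 / 7.333 = 0.4252 d⁻¹.
k_a(26.5) = 0.4252 × 1.024^(26.5−20) = 0.4252 × 1.167 = 0.4961 d⁻¹.

k_a ≈ 0.496 d⁻¹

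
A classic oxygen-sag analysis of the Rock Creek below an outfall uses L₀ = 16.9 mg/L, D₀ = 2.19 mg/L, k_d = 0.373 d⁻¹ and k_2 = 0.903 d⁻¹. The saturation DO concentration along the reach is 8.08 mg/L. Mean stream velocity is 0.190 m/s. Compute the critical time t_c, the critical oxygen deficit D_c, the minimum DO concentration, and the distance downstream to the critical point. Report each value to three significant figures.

t_c = [1/(k_2−k_d)] ln[(k_2/k_d)(1 − D₀(k_2−k_d)/(k_d L₀))]
= [1/(0.903−0.373)] ln[(0.903/0.373)(1 − 2.19×0.5300/(0.373×16.9))]
= (1/0.5300) ln[2.421 × 0.8159] = 1.887 × ln(1.975) = 1.887 × 0.6806 = 1.284 d.
D_c = (k_d/k_2) L₀ e^(−k_d t_c) = (0.373/0.903) × 16.9 × e^(−0.373×1.284) = 0.4131 × 16.9 × 0.6194 = 4.324 mg/L.
Minimum DO = C_s − D_c = 8.08 − 4.324 = 3.756 mg/L.
x_c = v t_c = 0.190 m/s × 1.284 d × 86400 s/d = 21080 m ≈ 21.1 km.

t_c ≈ 1.28 d; D_c ≈ 4.32 mg/L; min DO ≈ 3.76 mg/L; x_c ≈ 21.1 km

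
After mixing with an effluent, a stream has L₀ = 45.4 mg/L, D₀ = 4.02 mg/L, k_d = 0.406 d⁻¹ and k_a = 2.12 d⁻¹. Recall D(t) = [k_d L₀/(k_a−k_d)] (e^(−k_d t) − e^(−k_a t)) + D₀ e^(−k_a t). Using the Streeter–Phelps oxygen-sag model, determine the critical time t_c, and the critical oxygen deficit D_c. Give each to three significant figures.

At the critical point dD/dt = 0, so k_d L₀ e^(−k_d t) = k_a D. Substituting D(t) from the Streeter–Phelps equation and solving for t gives
t_c = ln[(k_a/k_d)(1 − D₀(k_a−k_d)/(k_d L₀))] / (k_a−k_d).
Here k_a−k_d = 1.714 d⁻¹ and 1 − D₀(k_a−k_d)/(k_d L₀) = 1 − 4.02×1.714/(0.406×45.4) = 0.6262, so
t_c = ln(5.222 × 0.6262) / 1.714 = 1.185 / 1.714 = 0.6912 d.
L(t_c) = L₀ e^(−k_d t_c) = 45.4 × 0.7553 = 34.29 mg/L, and at the critical point k_a D_c = k_d L, so D_c = (0.406/2.12) × 34.29 = 6.567 mg/L.

t_c ≈ 0.691 d; D_c ≈ 6.57 mg/L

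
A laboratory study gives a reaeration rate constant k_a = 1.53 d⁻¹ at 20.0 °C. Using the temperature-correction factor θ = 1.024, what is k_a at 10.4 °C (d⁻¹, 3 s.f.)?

k_a(T₂) = k_a(T₁) · θ^(T₂−T₁) = 1.53 × 1.024^(10.4−20.0)
= 1.53 × 1.024^-9.60 = 1.53 × 0.7964 = 1.218 d⁻¹.

k_a ≈ 1.22 d⁻¹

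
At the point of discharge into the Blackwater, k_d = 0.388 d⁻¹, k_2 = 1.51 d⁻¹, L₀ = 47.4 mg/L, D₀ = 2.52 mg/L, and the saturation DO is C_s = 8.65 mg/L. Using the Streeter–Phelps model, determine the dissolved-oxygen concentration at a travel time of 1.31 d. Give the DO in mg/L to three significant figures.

k_d L₀/(k_2−k_d) = 0.388×47.4/(1.51−0.388) = 18.39/1.122 = 16.39 mg/L.
e^(−k_d t) = e^(−0.388×1.310) = 0.6015; e^(−k_2 t) = e^(−1.51×1.310) = 0.1383.
D = 16.39 × (0.6015 − 0.1383) + 2.52 × 0.1383 = 7.592 + 0.3486 = 7.941 mg/L.
DO = C_s − D = 8.65 − 7.941 = 0.7089 mg/L.

DO ≈ 0.709 mg/L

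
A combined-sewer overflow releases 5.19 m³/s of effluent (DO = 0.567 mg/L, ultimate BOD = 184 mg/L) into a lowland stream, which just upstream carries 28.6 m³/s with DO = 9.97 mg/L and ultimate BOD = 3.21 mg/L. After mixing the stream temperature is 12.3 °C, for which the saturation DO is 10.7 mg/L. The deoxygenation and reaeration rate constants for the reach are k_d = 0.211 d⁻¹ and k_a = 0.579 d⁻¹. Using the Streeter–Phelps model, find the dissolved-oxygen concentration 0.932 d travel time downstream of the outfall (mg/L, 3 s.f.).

Mixed DO = (28.6×9.97 + 5.19×0.567)/(28.6+5.19) = 288.1/33.79 = 8.526 mg/L.
Mixed L₀ = (28.6×3.21 + 5.19×184)/(33.79) = 1047/33.79 = 30.98 mg/L.
Initial deficit D₀ = C_s − DO₀ = 10.7 − 8.526 = 2.174 mg/L.
D(0.932) = [0.211×30.98/(0.579−0.211)](e^(−0.211×0.932) − e^(−0.579×0.932)) + 2.174 e^(−0.579×0.932)
= 17.76 × (0.8215 − 0.5830) + 2.174 × 0.5830 = 5.504 mg/L.
DO = 10.7 − 5.504 = 5.196 mg/L.

DO ≈ 5.20 mg/L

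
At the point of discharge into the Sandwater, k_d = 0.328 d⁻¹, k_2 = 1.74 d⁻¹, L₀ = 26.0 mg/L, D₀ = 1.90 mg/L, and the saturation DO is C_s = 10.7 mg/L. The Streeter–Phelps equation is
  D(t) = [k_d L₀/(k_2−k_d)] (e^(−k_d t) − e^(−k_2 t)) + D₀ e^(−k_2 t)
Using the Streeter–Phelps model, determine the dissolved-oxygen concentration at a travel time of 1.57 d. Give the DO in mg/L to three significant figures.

k_d L₀/(k_2−k_d) = 0.328×26.0/(1.74−0.328) = 8.528/1.412 = 6.040 mg/L.
e^(−k_d t) = e^(−0.328×1.570) = 0.5975; e^(−k_2 t) = e^(−1.74×1.570) = 0.06510.
D = 6.040 × (0.5975 − 0.06510) + 1.90 × 0.06510 = 3.216 + 0.1237 = 3.339 mg/L.
DO = C_s − D = 10.7 − 3.339 = 7.361 mg/L.

DO ≈ 7.36 mg/L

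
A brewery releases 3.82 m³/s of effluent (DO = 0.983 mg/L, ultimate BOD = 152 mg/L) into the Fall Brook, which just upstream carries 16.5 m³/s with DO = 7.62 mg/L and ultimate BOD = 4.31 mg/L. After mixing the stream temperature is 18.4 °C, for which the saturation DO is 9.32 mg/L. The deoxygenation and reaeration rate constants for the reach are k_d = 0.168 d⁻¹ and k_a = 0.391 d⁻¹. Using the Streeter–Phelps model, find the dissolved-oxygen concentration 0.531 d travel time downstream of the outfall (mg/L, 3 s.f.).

Mixed DO = (16.5×7.62 + 3.82×0.983)/(16.5+3.82) = 129.5/20.32 = 6.372 mg/L.
Mixed L₀ = (16.5×4.31 + 3.82×152)/(20.32) = 651.8/20.32 = 32.07 mg/L.
Initial deficit D₀ = C_s − DO₀ = 9.32 − 6.372 = 2.948 mg/L.
D(0.531) = [0.168×32.07/(0.391−0.168)](e^(−0.168×0.531) − e^(−0.391×0.531)) + 2.948 e^(−0.391×0.531)
= 24.16 × (0.9147 − 0.8125) + 2.948 × 0.8125 = 4.863 mg/L.
DO = 9.32 − 4.863 = 4.457 mg/L.

DO ≈ 4.46 mg/L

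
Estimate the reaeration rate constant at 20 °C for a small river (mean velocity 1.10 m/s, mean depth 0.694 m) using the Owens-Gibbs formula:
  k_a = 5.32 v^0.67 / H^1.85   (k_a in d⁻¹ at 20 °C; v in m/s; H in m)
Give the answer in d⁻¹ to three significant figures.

k_a = 5.32 × 1.10^0.67 / 0.694^1.85 = 5.32 × 1.066 / 0.5088 = 11.15 d⁻¹.

k_a ≈ 11.1 d⁻¹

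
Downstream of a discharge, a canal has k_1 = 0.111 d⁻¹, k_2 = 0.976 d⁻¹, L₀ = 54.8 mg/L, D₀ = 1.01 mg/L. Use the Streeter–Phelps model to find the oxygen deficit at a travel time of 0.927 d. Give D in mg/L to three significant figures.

k_1 L₀/(k_2−k_1) = 0.111×54.8/(0.976−0.111) = 6.083/0.8650 = 7.032 mg/L.
e^(−k_1 t) = e^(−0.111×0.9270) = 0.9022; e^(−k_2 t) = e^(−0.976×0.9270) = 0.4046.
D = 7.032 × (0.9022 − 0.4046) + 1.01 × 0.4046 = 3.499 + 0.4087 = 3.908 mg/L.

D ≈ 3.91 mg/L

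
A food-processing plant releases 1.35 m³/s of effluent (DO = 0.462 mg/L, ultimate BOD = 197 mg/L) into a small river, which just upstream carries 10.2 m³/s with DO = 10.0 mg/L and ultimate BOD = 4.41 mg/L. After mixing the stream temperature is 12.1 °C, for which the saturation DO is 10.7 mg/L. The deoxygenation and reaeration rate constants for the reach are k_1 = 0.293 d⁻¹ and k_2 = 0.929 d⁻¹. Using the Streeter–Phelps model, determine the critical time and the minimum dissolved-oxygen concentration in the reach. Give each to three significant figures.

Mixed DO = (10.2×10.0 + 1.35×0.462)/(10.2+1.35) = 102.6/11.55 = 8.885 mg/L.
Mixed L₀ = (10.2×4.41 + 1.35×197)/(11.55) = 310.9/11.55 = 26.92 mg/L.
Initial deficit D₀ = C_s − DO₀ = 10.7 − 8.885 = 1.815 mg/L.
t_c = (1/0.6360) ln[(0.929/0.293)(1 − 1.815×0.6360/(0.293×26.92))] = 1.572 × ln(2.707) = 1.566 d.
D_c = (0.293/0.929) × 26.92 × e^(−0.293×1.566) = 0.3154 × 26.92 × 0.6321 = 5.367 mg/L.
Minimum DO = 10.7 − 5.367 = 5.333 mg/L.

t_c ≈ 1.57 d; minimum DO ≈ 5.33 mg/L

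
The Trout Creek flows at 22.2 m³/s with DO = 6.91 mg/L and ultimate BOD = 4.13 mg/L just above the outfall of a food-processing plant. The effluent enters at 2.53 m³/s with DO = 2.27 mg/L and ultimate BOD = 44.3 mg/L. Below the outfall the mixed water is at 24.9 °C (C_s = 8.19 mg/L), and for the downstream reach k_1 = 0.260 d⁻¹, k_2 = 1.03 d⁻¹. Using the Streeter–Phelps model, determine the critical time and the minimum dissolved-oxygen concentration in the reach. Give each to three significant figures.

Mixed DO = (22.2×6.91 + 2.53×2.27)/(22.2+2.53) = 159.1/24.73 = 6.435 mg/L.
Mixed L₀ = (22.2×4.13 + 2.53×44.3)/(24.73) = 203.8/24.73 = 8.240 mg/L.
Initial deficit D₀ = C_s − DO₀ = 8.19 − 6.435 = 1.755 mg/L.
t_c = (1/0.7700) ln[(1.03/0.260)(1 − 1.755×0.7700/(0.260×8.240))] = 1.299 × ln(1.463) = 0.4942 d.
D_c = (0.260/1.03) × 8.240 × e^(−0.260×0.4942) = 0.2524 × 8.240 × 0.8794 = 1.829 mg/L.
Minimum DO = 8.19 − 1.829 = 6.361 mg/L.

t_c ≈ 0.494 d; minimum DO ≈ 6.36 mg/L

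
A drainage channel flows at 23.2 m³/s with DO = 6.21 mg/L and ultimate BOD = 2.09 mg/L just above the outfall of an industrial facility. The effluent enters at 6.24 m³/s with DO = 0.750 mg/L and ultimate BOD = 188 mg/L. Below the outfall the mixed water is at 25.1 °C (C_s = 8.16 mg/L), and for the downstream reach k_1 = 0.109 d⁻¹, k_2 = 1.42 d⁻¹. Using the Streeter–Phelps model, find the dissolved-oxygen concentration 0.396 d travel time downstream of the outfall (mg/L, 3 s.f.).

DO ≈ 5.05 mg/L

Mixed DO = (23.2×6.21 + 6.24×0.750)/(23.2+6.24) = 148.8/29.44 = 5.053 mg/L.
Mixed L₀ = (23.2×2.09 + 6.24×188)/(29.44) = 1222/29.44 = 41.49 mg/L.
Initial deficit D₀ = C_s − DO₀ = 8.16 − 5.053 = 3.107 mg/L.
D(0.396) = [0.109×41.49/(1.42−0.109)](e^(−0.109×0.396) − e^(−1.42×0.396)) + 3.107 e^(−1.42×0.396)
= 3.450 × (0.9578 − 0.5699) + 3.107 × 0.5699 = 3.109 mg/L.
DO = 8.16 − 3.109 = 5.051 mg/L.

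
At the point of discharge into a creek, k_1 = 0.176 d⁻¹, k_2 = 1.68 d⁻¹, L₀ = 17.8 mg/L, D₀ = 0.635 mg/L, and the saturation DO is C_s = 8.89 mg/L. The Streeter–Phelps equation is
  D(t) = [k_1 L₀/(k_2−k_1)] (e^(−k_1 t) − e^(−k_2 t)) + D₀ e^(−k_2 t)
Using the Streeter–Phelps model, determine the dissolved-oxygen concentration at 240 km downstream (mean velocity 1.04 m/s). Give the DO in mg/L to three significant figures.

DO ≈ 7.60 mg/L

Travel time t = x/v = 240 km / (1.04 m/s) = 240000 m / 1.04 m/s = 230800 s = 2.671 d.
k_1 L₀/(k_2−k_1) = 0.176×17.8/(1.68−0.176) = 3.133/1.504 = 2.083 mg/L.
e^(−k_1 t) = e^(−0.176×2.671) = 0.6249; e^(−k_2 t) = e^(−1.68×2.671) = 0.01125.
D = 2.083 × (0.6249 − 0.01125) + 0.635 × 0.01125 = 1.278 + 0.007145 = 1.285 mg/L.
DO = C_s − D = 8.89 − 1.285 = 7.605 mg/L.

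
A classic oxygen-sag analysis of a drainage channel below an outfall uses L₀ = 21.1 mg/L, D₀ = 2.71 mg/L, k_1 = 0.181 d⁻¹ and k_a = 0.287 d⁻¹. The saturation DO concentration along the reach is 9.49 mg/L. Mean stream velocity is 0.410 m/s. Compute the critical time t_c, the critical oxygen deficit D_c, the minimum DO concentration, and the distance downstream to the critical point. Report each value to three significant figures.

At the critical point dD/dt = 0, so k_1 L₀ e^(−k_1 t) = k_a D. Substituting D(t) from the Streeter–Phelps equation and solving for t gives
t_c = ln[(k_a/k_1)(1 − D₀(k_a−k_1)/(k_1 L₀))] / (k_a−k_1).
Here k_a−k_1 = 0.1060 d⁻¹ and 1 − D₀(k_a−k_1)/(k_1 L₀) = 1 − 2.71×0.1060/(0.181×21.1) = 0.9248, so
t_c = ln(1.586 × 0.9248) / 0.1060 = 0.3828 / 0.1060 = 3.611 d.
D_c = (k_1/k_a) L₀ e^(−k_1 t_c) = (0.181/0.287) × 21.1 × e^(−0.181×3.611) = 0.6307 × 21.1 × 0.5202 = 6.922 mg/L.
Minimum DO = C_s − D_c = 9.49 − 6.922 = 2.568 mg/L.
x_c = v t_c = 0.410 m/s × 3.611 d × 86400 s/d = 127900 m ≈ 128 km.

t_c ≈ 3.61 d; D_c ≈ 6.92 mg/L; min DO ≈ 2.57 mg/L; x_c ≈ 128 km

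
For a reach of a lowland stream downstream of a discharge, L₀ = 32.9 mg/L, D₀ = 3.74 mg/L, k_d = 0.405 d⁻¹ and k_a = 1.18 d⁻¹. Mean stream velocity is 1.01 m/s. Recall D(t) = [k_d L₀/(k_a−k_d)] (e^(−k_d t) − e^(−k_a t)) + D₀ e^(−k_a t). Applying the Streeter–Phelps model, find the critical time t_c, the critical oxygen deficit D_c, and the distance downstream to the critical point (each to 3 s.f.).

t_c ≈ 1.06 d; D_c ≈ 7.34 mg/L; x_c ≈ 92.8 km

At the critical point dD/dt = 0, so k_d L₀ e^(−k_d t) = k_a D. Substituting D(t) from the Streeter–Phelps equation and solving for t gives
t_c = ln[(k_a/k_d)(1 − D₀(k_a−k_d)/(k_d L₀))] / (k_a−k_d).
Here k_a−k_d = 0.7750 d⁻¹ and 1 − D₀(k_a−k_d)/(k_d L₀) = 1 − 3.74×0.7750/(0.405×32.9) = 0.7825, so
t_c = ln(2.914 × 0.7825) / 0.7750 = 0.8241 / 0.7750 = 1.063 d.
D_c = (k_d/k_a) L₀ e^(−k_d t_c) = (0.405/1.18) × 32.9 × e^(−0.405×1.063) = 0.3432 × 32.9 × 0.6501 = 7.341 mg/L.
x_c = v t_c = 1.01 m/s × 1.063 d × 86400 s/d = 92790 m ≈ 92.8 km.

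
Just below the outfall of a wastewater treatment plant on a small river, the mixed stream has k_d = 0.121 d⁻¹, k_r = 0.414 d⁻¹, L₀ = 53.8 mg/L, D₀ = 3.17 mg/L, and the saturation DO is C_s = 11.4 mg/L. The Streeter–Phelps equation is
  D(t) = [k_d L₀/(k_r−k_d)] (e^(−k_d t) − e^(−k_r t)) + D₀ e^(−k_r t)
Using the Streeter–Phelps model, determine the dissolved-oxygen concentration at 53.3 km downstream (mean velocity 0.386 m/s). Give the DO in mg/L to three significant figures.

Travel time t = x/v = 53.3 km / (0.386 m/s) = 53300 m / 0.386 m/s = 138100 s = 1.598 d.
k_d L₀/(k_r−k_d) = 0.121×53.8/(0.414−0.121) = 6.510/0.2930 = 22.22 mg/L.
e^(−k_d t) = e^(−0.121×1.598) = 0.8242; e^(−k_r t) = e^(−0.414×1.598) = 0.5160.
D = 22.22 × (0.8242 − 0.5160) + 3.17 × 0.5160 = 6.847 + 1.636 = 8.483 mg/L.
DO = C_s − D = 11.4 − 8.483 = 2.917 mg/L.

DO ≈ 2.92 mg/L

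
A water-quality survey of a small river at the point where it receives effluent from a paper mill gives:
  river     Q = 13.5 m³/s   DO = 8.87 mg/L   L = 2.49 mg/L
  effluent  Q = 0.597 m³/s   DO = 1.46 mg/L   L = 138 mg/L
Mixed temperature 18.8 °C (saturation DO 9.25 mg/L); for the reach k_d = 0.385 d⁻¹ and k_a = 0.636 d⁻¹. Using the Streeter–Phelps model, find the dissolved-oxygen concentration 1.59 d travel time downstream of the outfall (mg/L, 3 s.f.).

Mixed DO = (13.5×8.87 + 0.597×1.46)/(13.5+0.597) = 120.6/14.10 = 8.556 mg/L.
Mixed L₀ = (13.5×2.49 + 0.597×138)/(14.10) = 116.0/14.10 = 8.229 mg/L.
Initial deficit D₀ = C_s − DO₀ = 9.25 − 8.556 = 0.6938 mg/L.
D(1.59) = [0.385×8.229/(0.636−0.385)](e^(−0.385×1.59) − e^(−0.636×1.59)) + 0.6938 e^(−0.636×1.59)
= 12.62 × (0.5422 − 0.3638) + 0.6938 × 0.3638 = 2.504 mg/L.
DO = 9.25 − 2.504 = 6.746 mg/L.

DO ≈ 6.75 mg/L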